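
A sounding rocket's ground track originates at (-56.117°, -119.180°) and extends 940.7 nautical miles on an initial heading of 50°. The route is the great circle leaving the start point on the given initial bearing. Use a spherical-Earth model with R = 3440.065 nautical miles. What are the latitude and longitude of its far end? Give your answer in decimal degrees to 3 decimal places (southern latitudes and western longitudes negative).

latitude -44.632°, longitude -102.280°

The arc subtends δ = 940.7/3440.065 = 0.273454 rad at the centre.
Start latitude φ₁ = -0.979426 rad; initial bearing θ = 0.872665 rad.
Destination latitude: φ₂ = arcsin( sin φ₁ cos δ + cos φ₁ sin δ cos θ ) = arcsin(-0.702555) = -44.632°.
Δλ = atan2( sin θ sin δ cos φ₁ , cos δ − sin φ₁ sin φ₂ ) = atan2(0.115334, 0.379598) = 0.294968 rad = 16.900°.
λ₂ = λ₁ + Δλ = -102.280°.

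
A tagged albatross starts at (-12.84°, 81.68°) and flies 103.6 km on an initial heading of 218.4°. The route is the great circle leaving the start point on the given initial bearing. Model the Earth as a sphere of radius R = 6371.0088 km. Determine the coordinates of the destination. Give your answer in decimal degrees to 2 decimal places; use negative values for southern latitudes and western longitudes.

The arc subtends δ = 103.6/6371.0088 = 0.016261 rad at the centre.
With φ₁ = -12.84° = -0.224100 rad and θ = 218.4° = 3.811799 rad:
Destination latitude: φ₂ = arcsin( sin φ₁ cos δ + cos φ₁ sin δ cos θ ) = arcsin(-0.234624) = -13.57°.
Then Δλ = atan2(-0.009848, 0.947727) = -0.010390 rad, from sin θ sin δ cos φ₁ over cos δ − sin φ₁ sin φ₂.
λ₂ = λ₁ + Δλ = 81.08°.

latitude -13.57°, longitude 81.08°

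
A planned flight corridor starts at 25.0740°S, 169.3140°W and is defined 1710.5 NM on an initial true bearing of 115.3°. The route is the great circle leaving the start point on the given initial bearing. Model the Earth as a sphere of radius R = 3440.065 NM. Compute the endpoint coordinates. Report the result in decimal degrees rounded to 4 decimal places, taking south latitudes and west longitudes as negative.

latitude -33.8560°, longitude -138.0293°

The arc subtends δ = 1710.5/3440.065 = 0.497229 rad at the centre.
Start latitude φ₁ = -0.437624 rad; initial bearing θ = 2.012365 rad.
Applying the spherical law of cosines for sides, sin φ₂ = sin φ₁ cos δ + cos φ₁ sin δ cos θ = -0.557107, so φ₂ = -33.8560°.
Then Δλ = atan2(0.390601, 0.642812) = 0.546021 rad, from sin θ sin δ cos φ₁ over cos δ − sin φ₁ sin φ₂.
λ₂ = -169.3140° + 31.2847° = -138.0293°.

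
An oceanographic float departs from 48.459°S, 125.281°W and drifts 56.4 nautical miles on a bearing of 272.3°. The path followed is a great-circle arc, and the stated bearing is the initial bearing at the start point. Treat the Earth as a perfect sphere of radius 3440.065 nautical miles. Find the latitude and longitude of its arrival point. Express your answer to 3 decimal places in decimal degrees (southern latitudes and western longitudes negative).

Central angle δ = d/R = 0.016395 rad.
Start latitude φ₁ = -0.845769 rad; initial bearing θ = 4.752532 rad.
Applying the spherical law of cosines for sides, sin φ₂ = sin φ₁ cos δ + cos φ₁ sin δ cos θ = -0.747944, so φ₂ = -48.413°.
Then Δλ = atan2(-0.010863, 0.440043) = -0.024682 rad, from sin θ sin δ cos φ₁ over cos δ − sin φ₁ sin φ₂.
λ₂ = λ₁ + Δλ = -126.695°.

latitude -48.413°, longitude -126.695°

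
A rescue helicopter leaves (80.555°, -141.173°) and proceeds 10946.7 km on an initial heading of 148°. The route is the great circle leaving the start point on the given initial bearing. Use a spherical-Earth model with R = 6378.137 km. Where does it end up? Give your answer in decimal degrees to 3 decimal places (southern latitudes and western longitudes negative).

δ = 10946.7/6378.137 = 1.716285 rad (98.3359°).
Converting: φ₁ = 1.405950 rad, θ = 2.583087 rad.
Applying the spherical law of cosines for sides, sin φ₂ = sin φ₁ cos δ + cos φ₁ sin δ cos θ = -0.280706, so φ₂ = -16.302°.
Δλ = atan2( sin θ sin δ cos φ₁ , cos δ − sin φ₁ sin φ₂ ) = atan2(0.086041, 0.131924) = 0.577922 rad = 33.113°.
λ₂ = -141.173° + 33.113° = -108.060°.

latitude -16.302°, longitude -108.060°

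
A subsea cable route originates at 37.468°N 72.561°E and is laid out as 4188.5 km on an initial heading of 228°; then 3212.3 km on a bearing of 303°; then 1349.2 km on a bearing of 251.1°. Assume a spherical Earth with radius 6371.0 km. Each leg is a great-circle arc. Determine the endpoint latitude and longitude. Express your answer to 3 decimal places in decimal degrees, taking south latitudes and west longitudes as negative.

latitude 19.023°, longitude 6.842°

Apply the spherical direct solution leg by leg, carrying full precision between legs.
Leg 1: from (37.468°, 72.561°), δ = 4188.5/6371 = 0.657432 rad, θ = 228° → φ = 9.032°, λ = 45.185°.
Leg 2: from (9.032°, 45.185°), δ = 3212.3/6371 = 0.504207 rad, θ = 303° → φ = 23.410°, λ = 18.984°.
Leg 3: from (23.410°, 18.984°), δ = 1349.2/6371 = 0.211772 rad, θ = 251.1° → φ = 19.023°, λ = 6.842°.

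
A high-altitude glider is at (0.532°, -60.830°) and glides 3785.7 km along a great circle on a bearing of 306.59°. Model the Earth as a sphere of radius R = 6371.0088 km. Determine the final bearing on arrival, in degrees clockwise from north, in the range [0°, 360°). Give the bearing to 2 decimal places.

Central angle δ = d/R = 0.594207 rad.
Start latitude φ₁ = 0.009285 rad; initial bearing θ = 5.351005 rad.
Destination latitude: φ₂ = arcsin( sin φ₁ cos δ + cos φ₁ sin δ cos θ ) = arcsin(0.341398) = 19.962°.
Then Δλ = atan2(-0.449498, 0.825423) = -0.498662 rad, from sin θ sin δ cos φ₁ over cos δ − sin φ₁ sin φ₂.
λ₂ = -60.830° + -28.571° = -89.401°.
The forward bearing on arrival equals the back-azimuth from the destination plus 180°.
Back-azimuth from P₂ (19.96°, -89.40°) to P₁ (0.53°, -60.83°), with Δλ' = λ₁ − λ₂ = 28.57°: atan2( sin Δλ' cos φ₁ , cos φ₂ sin φ₁ − sin φ₂ cos φ₁ cos Δλ' ) = 121.33°.
Final bearing = (121.33° + 180°) mod 360° = 301.33°.

final bearing 301.33°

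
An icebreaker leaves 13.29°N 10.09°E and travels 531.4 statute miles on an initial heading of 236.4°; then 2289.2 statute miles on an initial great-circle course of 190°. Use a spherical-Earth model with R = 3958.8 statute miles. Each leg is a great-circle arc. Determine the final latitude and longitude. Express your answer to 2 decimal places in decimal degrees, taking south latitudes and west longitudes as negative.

Apply the spherical direct solution leg by leg, carrying full precision between legs.
Leg 1: from (13.29°, 10.09°), δ = 531.4/3958.8 = 0.134233 rad, θ = 236.4° → φ = 8.96°, λ = 3.61°.
Leg 2: from (8.96°, 3.61°), δ = 2289.2/3958.8 = 0.578256 rad, θ = 190° → φ = -23.66°, λ = -2.34°.

latitude -23.66°, longitude -2.34°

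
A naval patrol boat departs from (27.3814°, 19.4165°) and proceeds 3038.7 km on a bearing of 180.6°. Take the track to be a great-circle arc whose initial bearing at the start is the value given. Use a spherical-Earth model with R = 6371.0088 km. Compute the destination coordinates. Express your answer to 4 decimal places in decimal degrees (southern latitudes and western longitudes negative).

Angular distance δ = d/R = 3038.7 / 6371.0088 = 0.476957 rad.
Converting: φ₁ = 0.477896 rad, θ = 3.152065 rad.
Applying the spherical law of cosines for sides, sin φ₂ = sin φ₁ cos δ + cos φ₁ sin δ cos θ = 0.000961, so φ₂ = 0.0550°.
For the longitude increment, Δλ = atan2( sin θ sin δ cos φ₁, cos δ − sin φ₁ sin φ₂ ) = atan2(-0.004269, 0.887954) = -0.2754°.
λ₂ = 19.4165° + -0.2754° = 19.1411°.

latitude 0.0550°, longitude 19.1411°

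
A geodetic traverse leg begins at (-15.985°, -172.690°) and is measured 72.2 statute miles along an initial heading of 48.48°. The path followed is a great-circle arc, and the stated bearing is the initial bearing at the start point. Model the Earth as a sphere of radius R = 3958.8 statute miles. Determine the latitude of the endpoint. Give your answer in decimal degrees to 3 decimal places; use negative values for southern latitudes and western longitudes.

latitude -15.291°

δ = 72.2/3958.8 = 0.018238 rad (1.0450°).
With φ₁ = -15.985° = -0.278991 rad and θ = 48.48° = 0.846136 rad:
Applying the spherical law of cosines for sides, sin φ₂ = sin φ₁ cos δ + cos φ₁ sin δ cos θ = -0.263718, so φ₂ = -15.291°.
Δλ = atan2( sin θ sin δ cos φ₁ , cos δ − sin φ₁ sin φ₂ ) = atan2(0.013126, 0.927209) = 0.014156 rad = 0.811°.
λ₂ = λ₁ + Δλ = -171.879°.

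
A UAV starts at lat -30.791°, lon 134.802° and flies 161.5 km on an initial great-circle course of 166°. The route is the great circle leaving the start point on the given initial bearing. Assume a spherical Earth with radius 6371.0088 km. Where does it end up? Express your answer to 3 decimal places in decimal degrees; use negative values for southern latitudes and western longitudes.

latitude -32.200°, longitude 135.217°

The arc subtends δ = 161.5/6371.0088 = 0.025349 rad at the centre.
Start latitude φ₁ = -0.537404 rad; initial bearing θ = 2.897247 rad.
sin φ₂ = sin φ₁ cos δ + cos φ₁ sin δ cos θ = (-0.511908)(0.999679) + (0.859040)(0.025346)(-0.970296) = -0.532870
φ₂ = asin(-0.532870) = -0.561989 rad = -32.200°.
For the longitude increment, Δλ = atan2( sin θ sin δ cos φ₁, cos δ − sin φ₁ sin φ₂ ) = atan2(0.005268, 0.726898) = 0.415°.
Hence λ₂ = 134.802° + 0.415° = 135.217°.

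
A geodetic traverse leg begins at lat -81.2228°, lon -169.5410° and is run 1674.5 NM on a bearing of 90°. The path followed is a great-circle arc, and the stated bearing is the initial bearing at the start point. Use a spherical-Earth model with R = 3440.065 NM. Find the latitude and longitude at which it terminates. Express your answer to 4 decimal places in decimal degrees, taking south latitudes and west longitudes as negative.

δ = 1674.5/3440.065 = 0.486764 rad (27.8895°).
Start latitude φ₁ = -1.417605 rad; initial bearing θ = 1.570796 rad.
Destination latitude: φ₂ = arcsin( sin φ₁ cos δ + cos φ₁ sin δ cos θ ) = arcsin(-0.873501) = -60.8680°.
For the longitude increment, Δλ = atan2( sin θ sin δ cos φ₁, cos δ − sin φ₁ sin φ₂ ) = atan2(0.071378, 0.020580) = 73.9164°.
λ₂ = -169.5410° + 73.9164° = -95.6246°.

latitude -60.8680°, longitude -95.6246°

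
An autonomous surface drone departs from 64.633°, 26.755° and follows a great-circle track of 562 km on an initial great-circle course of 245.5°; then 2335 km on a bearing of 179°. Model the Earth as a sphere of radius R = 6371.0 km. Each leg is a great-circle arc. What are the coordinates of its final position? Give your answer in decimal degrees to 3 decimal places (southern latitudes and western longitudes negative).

latitude 41.183°, longitude 17.340°

Apply the spherical direct solution leg by leg, carrying full precision between legs.
Leg 1: from (64.633°, 26.755°), δ = 562/6371 = 0.088212 rad, θ = 245.5° → φ = 62.180°, λ = 16.864°.
Leg 2: from (62.180°, 16.864°), δ = 2335/6371 = 0.366504 rad, θ = 179° → φ = 41.183°, λ = 17.340°.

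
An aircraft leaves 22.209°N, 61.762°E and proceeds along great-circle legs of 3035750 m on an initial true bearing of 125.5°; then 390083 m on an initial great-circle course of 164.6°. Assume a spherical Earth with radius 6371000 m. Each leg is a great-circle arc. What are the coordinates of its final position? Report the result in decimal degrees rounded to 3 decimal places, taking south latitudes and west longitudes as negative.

Apply the spherical direct solution leg by leg, carrying full precision between legs.
Leg 1: from (22.209°, 61.762°), δ = 3035750/6371000 = 0.476495 rad, θ = 125.5° → φ = 5.123°, λ = 83.780°.
Leg 2: from (5.123°, 83.780°), δ = 390083/6371000 = 0.061228 rad, θ = 164.6° → φ = 1.740°, λ = 84.712°.

latitude 1.740°, longitude 84.712°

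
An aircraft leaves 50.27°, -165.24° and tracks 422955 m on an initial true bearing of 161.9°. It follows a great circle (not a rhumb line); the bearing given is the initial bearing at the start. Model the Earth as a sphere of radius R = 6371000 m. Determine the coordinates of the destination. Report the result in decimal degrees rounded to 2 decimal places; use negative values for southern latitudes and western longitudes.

latitude 46.64°, longitude -163.52°

δ = 422955/6371000 = 0.066388 rad (3.8037°).
With φ₁ = 50.27° = 0.877377 rad and θ = 161.9° = 2.825688 rad:
Applying the spherical law of cosines for sides, sin φ₂ = sin φ₁ cos δ + cos φ₁ sin δ cos θ = 0.727067, so φ₂ = 46.64°.
Then Δλ = atan2(0.013173, 0.438635) = 0.030023 rad, from sin θ sin δ cos φ₁ over cos δ − sin φ₁ sin φ₂.
Hence λ₂ = -165.24° + 1.72° = -163.52°.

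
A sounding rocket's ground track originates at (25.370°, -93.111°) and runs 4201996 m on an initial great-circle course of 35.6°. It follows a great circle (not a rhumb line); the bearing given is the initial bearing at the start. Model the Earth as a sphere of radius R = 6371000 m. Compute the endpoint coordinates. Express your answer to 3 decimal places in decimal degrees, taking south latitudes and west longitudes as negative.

latitude 52.072°, longitude -57.638°

The arc subtends δ = 4201996/6371000 = 0.659550 rad at the centre.
Converting: φ₁ = 0.442790 rad, θ = 0.621337 rad.
Destination latitude: φ₂ = arcsin( sin φ₁ cos δ + cos φ₁ sin δ cos θ ) = arcsin(0.788787) = 52.072°.
For the longitude increment, Δλ = atan2( sin θ sin δ cos φ₁, cos δ − sin φ₁ sin φ₂ ) = atan2(0.322302, 0.452303) = 35.473°.
λ₂ = λ₁ + Δλ = -57.638°.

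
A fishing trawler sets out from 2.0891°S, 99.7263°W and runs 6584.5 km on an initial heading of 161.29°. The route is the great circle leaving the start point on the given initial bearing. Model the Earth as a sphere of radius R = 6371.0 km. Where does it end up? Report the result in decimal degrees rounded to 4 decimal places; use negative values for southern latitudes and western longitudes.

latitude -56.2859°, longitude -69.9577°

Angular distance δ = d/R = 6584.5 / 6371 = 1.033511 rad.
Start latitude φ₁ = -0.036462 rad; initial bearing θ = 2.815042 rad.
sin φ₂ = sin φ₁ cos δ + cos φ₁ sin δ cos θ = (-0.036454)(0.511806) + (0.999335)(0.859101)(-0.947154) = -0.831818
φ₂ = asin(-0.831818) = -0.982375 rad = -56.2859°.
Δλ = atan2( sin θ sin δ cos φ₁ , cos δ − sin φ₁ sin φ₂ ) = atan2(0.275398, 0.481483) = 0.519561 rad = 29.7686°.
Hence λ₂ = -99.7263° + 29.7686° = -69.9577°.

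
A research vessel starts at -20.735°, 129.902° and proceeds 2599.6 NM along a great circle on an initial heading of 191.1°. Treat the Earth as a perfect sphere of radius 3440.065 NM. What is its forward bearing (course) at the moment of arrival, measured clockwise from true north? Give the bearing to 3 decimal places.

δ = 2599.6/3440.065 = 0.755683 rad (43.2975°).
Start latitude φ₁ = -0.361894 rad; initial bearing θ = 3.335324 rad.
Applying the spherical law of cosines for sides, sin φ₂ = sin φ₁ cos δ + cos φ₁ sin δ cos θ = -0.887044, so φ₂ = -62.504°.
Then Δλ = atan2(-0.123477, 0.413748) = -0.290021 rad, from sin θ sin δ cos φ₁ over cos δ − sin φ₁ sin φ₂.
λ₂ = λ₁ + Δλ = 113.285°.
The forward bearing on arrival equals the back-azimuth from the destination plus 180°.
Back-azimuth from P₂ (-62.504°, 113.285°) to P₁ (-20.735°, 129.902°), with Δλ' = λ₁ − λ₂ = 16.617°: atan2( sin Δλ' cos φ₁ , cos φ₂ sin φ₁ − sin φ₂ cos φ₁ cos Δλ' ) = 22.954°.
Final bearing = (22.954° + 180°) mod 360° = 202.954°.

final bearing 202.954°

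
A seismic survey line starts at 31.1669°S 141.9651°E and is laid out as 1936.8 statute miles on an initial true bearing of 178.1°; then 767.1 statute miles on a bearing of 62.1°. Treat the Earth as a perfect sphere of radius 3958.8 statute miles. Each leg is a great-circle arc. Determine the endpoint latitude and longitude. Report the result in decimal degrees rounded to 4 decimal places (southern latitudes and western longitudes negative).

Apply the spherical direct solution leg by leg, carrying full precision between legs.
Leg 1: from (-31.1669°, 141.9651°), δ = 1936.8/3958.8 = 0.489239 rad, θ = 178.1° → φ = -59.1735°, λ = 143.7075°.
Leg 2: from (-59.1735°, 143.7075°), δ = 767.1/3958.8 = 0.193771 rad, θ = 62.1° → φ = -52.7952°, λ = 160.0538°.

latitude -52.7952°, longitude 160.0538°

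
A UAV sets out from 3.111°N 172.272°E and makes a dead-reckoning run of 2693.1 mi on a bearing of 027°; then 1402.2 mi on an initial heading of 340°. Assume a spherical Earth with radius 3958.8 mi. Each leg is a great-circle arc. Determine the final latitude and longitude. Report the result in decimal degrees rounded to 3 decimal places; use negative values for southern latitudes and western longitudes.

Apply the spherical direct solution leg by leg, carrying full precision between legs.
Leg 1: from (3.111°, 172.272°), δ = 2693.1/3958.8 = 0.680282 rad, θ = 27° → φ = 37.000°, λ = -166.777°.
Leg 2: from (37.000°, -166.777°), δ = 1402.2/3958.8 = 0.354198 rad, θ = 340° → φ = 55.563°, λ = -178.886°.

latitude 55.563°, longitude -178.886°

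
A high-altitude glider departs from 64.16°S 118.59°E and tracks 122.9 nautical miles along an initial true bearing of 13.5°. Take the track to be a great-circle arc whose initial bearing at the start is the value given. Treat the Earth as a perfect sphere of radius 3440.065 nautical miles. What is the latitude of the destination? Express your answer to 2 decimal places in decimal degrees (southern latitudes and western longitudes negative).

latitude -62.17°

The arc subtends δ = 122.9/3440.065 = 0.035726 rad at the centre.
With φ₁ = -64.16° = -1.119803 rad and θ = 13.5° = 0.235619 rad:
Applying the spherical law of cosines for sides, sin φ₂ = sin φ₁ cos δ + cos φ₁ sin δ cos θ = -0.884302, so φ₂ = -62.17°.
Δλ = atan2( sin θ sin δ cos φ₁ , cos δ − sin φ₁ sin φ₂ ) = atan2(0.003634, 0.203477) = 0.017859 rad = 1.02°.
λ₂ = λ₁ + Δλ = 119.61°.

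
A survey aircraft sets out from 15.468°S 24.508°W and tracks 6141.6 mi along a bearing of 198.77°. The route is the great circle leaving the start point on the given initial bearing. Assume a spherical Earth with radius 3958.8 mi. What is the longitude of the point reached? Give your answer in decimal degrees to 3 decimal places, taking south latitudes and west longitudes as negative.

longitude -150.510°

Angular distance δ = d/R = 6141.6 / 3958.8 = 1.551379 rad.
Start latitude φ₁ = -0.269968 rad; initial bearing θ = 3.469191 rad.
sin φ₂ = sin φ₁ cos δ + cos φ₁ sin δ cos θ = (-0.266700)(0.019416) + (0.963780)(0.999811)(-0.946818) = -0.917530
φ₂ = asin(-0.917530) = -1.161824 rad = -66.568°.
Δλ = atan2( sin θ sin δ cos φ₁ , cos δ − sin φ₁ sin φ₂ ) = atan2(-0.310057, -0.225289) = -2.199157 rad = -126.002°.
λ₂ = λ₁ + Δλ = -150.510°.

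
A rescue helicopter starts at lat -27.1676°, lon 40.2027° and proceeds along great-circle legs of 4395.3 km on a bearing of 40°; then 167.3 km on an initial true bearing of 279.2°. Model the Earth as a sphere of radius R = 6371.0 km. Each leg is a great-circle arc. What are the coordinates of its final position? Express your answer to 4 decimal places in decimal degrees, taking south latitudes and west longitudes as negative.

latitude 4.9186°, longitude 62.9465°

Apply the spherical direct solution leg by leg, carrying full precision between legs.
Leg 1: from (-27.1676°, 40.2027°), δ = 4395.3/6371 = 0.689892 rad, θ = 40° → φ = 4.6796°, λ = 64.4372°.
Leg 2: from (4.6796°, 64.4372°), δ = 167.3/6371 = 0.026260 rad, θ = 279.2° → φ = 4.9186°, λ = 62.9465°.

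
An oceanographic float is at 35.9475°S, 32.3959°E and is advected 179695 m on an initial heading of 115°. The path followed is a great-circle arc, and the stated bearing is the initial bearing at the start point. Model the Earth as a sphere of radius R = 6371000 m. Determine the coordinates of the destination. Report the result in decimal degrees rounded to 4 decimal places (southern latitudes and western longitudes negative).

The arc subtends δ = 179695/6371000 = 0.028205 rad at the centre.
With φ₁ = -35.9475° = -0.627402 rad and θ = 115° = 2.007129 rad:
sin φ₂ = sin φ₁ cos δ + cos φ₁ sin δ cos θ = (-0.587044)(0.999602) + (0.809555)(0.028201)(-0.422618) = -0.596459
φ₂ = asin(-0.596459) = -0.639082 rad = -36.6167°.
Then Δλ = atan2(0.020692, 0.649455) = 0.031849 rad, from sin θ sin δ cos φ₁ over cos δ − sin φ₁ sin φ₂.
λ₂ = 32.3959° + 1.8248° = 34.2207°.

latitude -36.6167°, longitude 34.2207°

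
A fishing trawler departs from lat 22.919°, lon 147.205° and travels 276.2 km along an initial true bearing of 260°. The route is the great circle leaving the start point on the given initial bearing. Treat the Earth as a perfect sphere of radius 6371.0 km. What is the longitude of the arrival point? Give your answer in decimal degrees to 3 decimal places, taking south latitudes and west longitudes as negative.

The arc subtends δ = 276.2/6371 = 0.043353 rad at the centre.
Start latitude φ₁ = 0.400012 rad; initial bearing θ = 4.537856 rad.
Applying the spherical law of cosines for sides, sin φ₂ = sin φ₁ cos δ + cos φ₁ sin δ cos θ = 0.382132, so φ₂ = 22.466°.
Δλ = atan2( sin θ sin δ cos φ₁ , cos δ − sin φ₁ sin φ₂ ) = atan2(-0.039311, 0.850247) = -0.046202 rad = -2.647°.
λ₂ = λ₁ + Δλ = 144.558°.

longitude 144.558°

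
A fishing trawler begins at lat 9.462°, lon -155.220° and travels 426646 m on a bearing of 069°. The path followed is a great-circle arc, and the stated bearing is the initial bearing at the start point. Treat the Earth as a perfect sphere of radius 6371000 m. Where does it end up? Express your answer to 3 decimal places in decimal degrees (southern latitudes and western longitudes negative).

latitude 10.817°, longitude -151.573°

Central angle δ = d/R = 0.066967 rad.
Converting: φ₁ = 0.165143 rad, θ = 1.204277 rad.
Destination latitude: φ₂ = arcsin( sin φ₁ cos δ + cos φ₁ sin δ cos θ ) = arcsin(0.187680) = 10.817°.
Δλ = atan2( sin θ sin δ cos φ₁ , cos δ − sin φ₁ sin φ₂ ) = atan2(0.061622, 0.966905) = 0.063645 rad = 3.647°.
λ₂ = -155.220° + 3.647° = -151.573°.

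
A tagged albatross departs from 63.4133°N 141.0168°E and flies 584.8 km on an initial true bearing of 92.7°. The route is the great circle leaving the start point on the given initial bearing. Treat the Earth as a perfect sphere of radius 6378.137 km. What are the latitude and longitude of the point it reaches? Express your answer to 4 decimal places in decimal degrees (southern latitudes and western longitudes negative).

Central angle δ = d/R = 0.091688 rad.
Start latitude φ₁ = 1.106771 rad; initial bearing θ = 1.617920 rad.
sin φ₂ = sin φ₁ cos δ + cos φ₁ sin δ cos θ = (0.894258)(0.995800) + (0.447552)(0.091560)(-0.047106) = 0.888572
φ₂ = asin(0.888572) = 1.094222 rad = 62.6943°.
For the longitude increment, Δλ = atan2( sin θ sin δ cos φ₁, cos δ − sin φ₁ sin φ₂ ) = atan2(0.040932, 0.201187) = 11.5001°.
λ₂ = 141.0168° + 11.5001° = 152.5169°.

latitude 62.6943°, longitude 152.5169°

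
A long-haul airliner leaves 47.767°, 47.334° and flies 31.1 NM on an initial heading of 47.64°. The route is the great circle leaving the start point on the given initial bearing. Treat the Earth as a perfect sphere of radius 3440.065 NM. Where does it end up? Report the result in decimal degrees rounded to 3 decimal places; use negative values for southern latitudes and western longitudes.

latitude 48.115°, longitude 47.907°

δ = 31.1/3440.065 = 0.009041 rad (0.5180°).
Converting: φ₁ = 0.833691 rad, θ = 0.831475 rad.
Applying the spherical law of cosines for sides, sin φ₂ = sin φ₁ cos δ + cos φ₁ sin δ cos θ = 0.744482, so φ₂ = 48.115°.
For the longitude increment, Δλ = atan2( sin θ sin δ cos φ₁, cos δ − sin φ₁ sin φ₂ ) = atan2(0.004490, 0.448732) = 0.573°.
Hence λ₂ = 47.334° + 0.573° = 47.907°.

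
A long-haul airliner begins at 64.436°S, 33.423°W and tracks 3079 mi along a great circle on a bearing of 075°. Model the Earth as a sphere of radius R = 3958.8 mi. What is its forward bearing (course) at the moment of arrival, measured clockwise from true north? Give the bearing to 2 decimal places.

δ = 3079/3958.8 = 0.777761 rad (44.5624°).
Start latitude φ₁ = -1.124620 rad; initial bearing θ = 1.308997 rad.
sin φ₂ = sin φ₁ cos δ + cos φ₁ sin δ cos θ = (-0.902104)(0.712486) + (0.431519)(0.701686)(0.258819) = -0.564369
φ₂ = asin(-0.564369) = -0.599668 rad = -34.358°.
Δλ = atan2( sin θ sin δ cos φ₁ , cos δ − sin φ₁ sin φ₂ ) = atan2(0.292473, 0.203367) = 0.963208 rad = 55.188°.
λ₂ = λ₁ + Δλ = 21.765°.
The forward bearing on arrival equals the back-azimuth from the destination plus 180°.
Back-azimuth from P₂ (-34.36°, 21.76°) to P₁ (-64.44°, -33.42°), with Δλ' = λ₁ − λ₂ = -55.19°: atan2( sin Δλ' cos φ₁ , cos φ₂ sin φ₁ − sin φ₂ cos φ₁ cos Δλ' ) = 210.33°.
Final bearing = (210.33° + 180°) mod 360° = 30.33°.

final bearing 30.33°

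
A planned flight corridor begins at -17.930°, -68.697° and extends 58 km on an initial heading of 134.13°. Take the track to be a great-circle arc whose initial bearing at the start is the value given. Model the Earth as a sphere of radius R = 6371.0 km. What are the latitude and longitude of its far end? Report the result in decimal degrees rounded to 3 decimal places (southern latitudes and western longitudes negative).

latitude -18.293°, longitude -68.303°

The arc subtends δ = 58/6371 = 0.009104 rad at the centre.
Converting: φ₁ = -0.312938 rad, θ = 2.341010 rad.
Destination latitude: φ₂ = arcsin( sin φ₁ cos δ + cos φ₁ sin δ cos θ ) = arcsin(-0.313873) = -18.293°.
Δλ = atan2( sin θ sin δ cos φ₁ , cos δ − sin φ₁ sin φ₂ ) = atan2(0.006217, 0.903331) = 0.006882 rad = 0.394°.
λ₂ = -68.697° + 0.394° = -68.303°.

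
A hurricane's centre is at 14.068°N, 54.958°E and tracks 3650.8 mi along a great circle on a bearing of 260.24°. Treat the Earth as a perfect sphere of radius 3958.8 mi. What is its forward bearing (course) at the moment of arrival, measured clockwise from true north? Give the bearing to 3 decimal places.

final bearing 252.958°

δ = 3650.8/3958.8 = 0.922199 rad (52.8381°).
Converting: φ₁ = 0.245533 rad, θ = 4.542045 rad.
Applying the spherical law of cosines for sides, sin φ₂ = sin φ₁ cos δ + cos φ₁ sin δ cos θ = 0.015788, so φ₂ = 0.905°.
For the longitude increment, Δλ = atan2( sin θ sin δ cos φ₁, cos δ − sin φ₁ sin φ₂ ) = atan2(-0.761842, 0.600232) = -51.766°.
λ₂ = 54.958° + -51.766° = 3.192°.
The forward bearing on arrival equals the back-azimuth from the destination plus 180°.
Back-azimuth from P₂ (0.905°, 3.192°) to P₁ (14.068°, 54.958°), with Δλ' = λ₁ − λ₂ = 51.766°: atan2( sin Δλ' cos φ₁ , cos φ₂ sin φ₁ − sin φ₂ cos φ₁ cos Δλ' ) = 72.958°.
Final bearing = (72.958° + 180°) mod 360° = 252.958°.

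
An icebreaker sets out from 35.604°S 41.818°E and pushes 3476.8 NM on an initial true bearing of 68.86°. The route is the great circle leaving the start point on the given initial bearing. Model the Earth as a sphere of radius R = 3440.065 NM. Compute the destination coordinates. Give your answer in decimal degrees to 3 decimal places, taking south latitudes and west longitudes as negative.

δ = 3476.8/3440.065 = 1.010679 rad (57.9076°).
Start latitude φ₁ = -0.621407 rad; initial bearing θ = 1.201834 rad.
sin φ₂ = sin φ₁ cos δ + cos φ₁ sin δ cos θ = (-0.582180)(0.531286) + (0.813060)(0.847193)(0.360648) = -0.060883
φ₂ = asin(-0.060883) = -0.060921 rad = -3.490°.
Then Δλ = atan2(0.642462, 0.495841) = 0.913500 rad, from sin θ sin δ cos φ₁ over cos δ − sin φ₁ sin φ₂.
λ₂ = λ₁ + Δλ = 94.158°.

latitude -3.490°, longitude 94.158°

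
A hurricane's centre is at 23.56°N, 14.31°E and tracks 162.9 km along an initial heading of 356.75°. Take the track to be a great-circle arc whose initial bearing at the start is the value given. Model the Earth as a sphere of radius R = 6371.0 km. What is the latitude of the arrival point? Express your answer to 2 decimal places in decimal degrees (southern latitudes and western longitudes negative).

latitude 25.02°

Angular distance δ = d/R = 162.9 / 6371 = 0.025569 rad.
With φ₁ = 23.56° = 0.411200 rad and θ = 356.75° = 6.226462 rad:
sin φ₂ = sin φ₁ cos δ + cos φ₁ sin δ cos θ = (0.399709)(0.999673) + (0.916642)(0.025566)(0.998392) = 0.422976
φ₂ = asin(0.422976) = 0.436727 rad = 25.02°.
Δλ = atan2( sin θ sin δ cos φ₁ , cos δ − sin φ₁ sin φ₂ ) = atan2(-0.001329, 0.830606) = -0.001600 rad = -0.09°.
Hence λ₂ = 14.31° + -0.09° = 14.22°.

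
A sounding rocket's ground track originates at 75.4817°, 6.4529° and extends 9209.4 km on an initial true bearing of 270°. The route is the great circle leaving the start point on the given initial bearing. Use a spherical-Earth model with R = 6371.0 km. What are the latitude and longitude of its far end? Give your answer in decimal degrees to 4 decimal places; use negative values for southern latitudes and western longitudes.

latitude 6.9475°, longitude -81.7388°

Angular distance δ = d/R = 9209.4 / 6371 = 1.445519 rad.
With φ₁ = 75.4817° = 1.317404 rad and θ = 270° = 4.712389 rad:
Applying the spherical law of cosines for sides, sin φ₂ = sin φ₁ cos δ + cos φ₁ sin δ cos θ = 0.120960, so φ₂ = 6.9475°.
Δλ = atan2( sin θ sin δ cos φ₁ , cos δ − sin φ₁ sin φ₂ ) = atan2(-0.248725, 0.007853) = -1.539236 rad = -88.1917°.
λ₂ = 6.4529° + -88.1917° = -81.7388°.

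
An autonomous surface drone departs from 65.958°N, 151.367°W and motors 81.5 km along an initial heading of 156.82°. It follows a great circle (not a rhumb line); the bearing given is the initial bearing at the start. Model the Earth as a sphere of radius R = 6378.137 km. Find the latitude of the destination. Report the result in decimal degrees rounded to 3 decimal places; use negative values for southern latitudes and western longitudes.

δ = 81.5/6378.137 = 0.012778 rad (0.7321°).
Converting: φ₁ = 1.151184 rad, θ = 2.737025 rad.
sin φ₂ = sin φ₁ cos δ + cos φ₁ sin δ cos θ = (0.913247)(0.999918) + (0.407406)(0.012778)(-0.919273) = 0.908387
φ₂ = asin(0.908387) = 1.139410 rad = 65.283°.
For the longitude increment, Δλ = atan2( sin θ sin δ cos φ₁, cos δ − sin φ₁ sin φ₂ ) = atan2(0.002049, 0.170337) = 0.689°.
λ₂ = -151.367° + 0.689° = -150.678°.

latitude 65.283°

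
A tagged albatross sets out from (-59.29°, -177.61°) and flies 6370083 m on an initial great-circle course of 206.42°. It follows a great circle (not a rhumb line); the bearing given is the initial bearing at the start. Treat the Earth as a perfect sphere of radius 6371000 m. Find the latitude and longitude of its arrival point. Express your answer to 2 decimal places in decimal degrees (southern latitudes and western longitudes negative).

latitude -58.15°, longitude 47.58°

Angular distance δ = d/R = 6370083 / 6371000 = 0.999856 rad.
Converting: φ₁ = -1.034806 rad, θ = 3.602709 rad.
Applying the spherical law of cosines for sides, sin φ₂ = sin φ₁ cos δ + cos φ₁ sin δ cos θ = -0.849451, so φ₂ = -58.15°.
Then Δλ = atan2(-0.191191, -0.189903) = -2.352815 rad, from sin θ sin δ cos φ₁ over cos δ − sin φ₁ sin φ₂.
λ₂ = -177.61° + -134.81° = -312.42°, normalized to (−180°, 180°] → 47.58°.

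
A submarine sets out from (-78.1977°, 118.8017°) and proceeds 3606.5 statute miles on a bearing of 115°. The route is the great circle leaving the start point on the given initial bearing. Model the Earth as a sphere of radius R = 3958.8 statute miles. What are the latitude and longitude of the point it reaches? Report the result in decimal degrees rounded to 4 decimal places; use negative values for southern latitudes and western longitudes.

Central angle δ = d/R = 0.911008 rad.
Start latitude φ₁ = -1.364807 rad; initial bearing θ = 2.007129 rad.
Destination latitude: φ₂ = arcsin( sin φ₁ cos δ + cos φ₁ sin δ cos θ ) = arcsin(-0.668290) = -41.9352°.
For the longitude increment, Δλ = atan2( sin θ sin δ cos φ₁, cos δ − sin φ₁ sin φ₂ ) = atan2(0.146467, -0.041212) = 105.7153°.
λ₂ = 118.8017° + 105.7153° = 224.5170°, normalized to (−180°, 180°] → -135.4830°.

latitude -41.9352°, longitude -135.4830°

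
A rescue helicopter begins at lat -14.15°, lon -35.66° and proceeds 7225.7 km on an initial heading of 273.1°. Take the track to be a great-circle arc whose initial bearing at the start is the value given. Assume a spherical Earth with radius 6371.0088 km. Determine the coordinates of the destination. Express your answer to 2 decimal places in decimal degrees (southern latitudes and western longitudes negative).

latitude -3.20°, longitude -100.65°

Angular distance δ = d/R = 7225.7 / 6371.0088 = 1.134153 rad.
Start latitude φ₁ = -0.246964 rad; initial bearing θ = 4.766494 rad.
sin φ₂ = sin φ₁ cos δ + cos φ₁ sin δ cos θ = (-0.244461)(0.422900) + (0.969659)(0.906176)(0.054079) = -0.055865
φ₂ = asin(-0.055865) = -0.055894 rad = -3.20°.
Then Δλ = atan2(-0.877396, 0.409243) = -1.134364 rad, from sin θ sin δ cos φ₁ over cos δ − sin φ₁ sin φ₂.
Hence λ₂ = -35.66° + -64.99° = -100.65°.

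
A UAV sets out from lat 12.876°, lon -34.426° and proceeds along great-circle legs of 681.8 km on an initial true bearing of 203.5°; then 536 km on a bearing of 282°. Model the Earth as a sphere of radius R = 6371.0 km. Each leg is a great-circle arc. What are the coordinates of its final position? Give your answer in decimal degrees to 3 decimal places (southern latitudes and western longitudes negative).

latitude 8.219°, longitude -41.651°

Apply the spherical direct solution leg by leg, carrying full precision between legs.
Leg 1: from (12.876°, -34.426°), δ = 681.8/6371 = 0.107016 rad, θ = 203.5° → φ = 7.243°, λ = -36.887°.
Leg 2: from (7.243°, -36.887°), δ = 536/6371 = 0.084131 rad, θ = 282° → φ = 8.219°, λ = -41.651°.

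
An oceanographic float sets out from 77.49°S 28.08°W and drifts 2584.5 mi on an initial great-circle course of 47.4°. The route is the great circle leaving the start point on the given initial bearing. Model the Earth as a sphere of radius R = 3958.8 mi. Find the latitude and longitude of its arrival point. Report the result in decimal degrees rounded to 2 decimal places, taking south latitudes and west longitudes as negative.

latitude -43.35°, longitude 9.86°

Angular distance δ = d/R = 2584.5 / 3958.8 = 0.652849 rad.
Converting: φ₁ = -1.352456 rad, θ = 0.827286 rad.
sin φ₂ = sin φ₁ cos δ + cos φ₁ sin δ cos θ = (-0.976258)(0.794356) + (0.216610)(0.607452)(0.676876) = -0.686433
φ₂ = asin(-0.686433) = -0.756573 rad = -43.35°.
Δλ = atan2( sin θ sin δ cos φ₁ , cos δ − sin φ₁ sin φ₂ ) = atan2(0.096856, 0.124220) = 0.662247 rad = 37.94°.
λ₂ = -28.08° + 37.94° = 9.86°.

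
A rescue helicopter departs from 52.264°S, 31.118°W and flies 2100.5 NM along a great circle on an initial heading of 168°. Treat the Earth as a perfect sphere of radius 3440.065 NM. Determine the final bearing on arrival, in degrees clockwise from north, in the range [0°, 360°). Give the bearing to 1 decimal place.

final bearing 106.2°

The arc subtends δ = 2100.5/3440.065 = 0.610599 rad at the centre.
Converting: φ₁ = -0.912179 rad, θ = 2.932153 rad.
Applying the spherical law of cosines for sides, sin φ₂ = sin φ₁ cos δ + cos φ₁ sin δ cos θ = -0.991179, so φ₂ = -82.384°.
Δλ = atan2( sin θ sin δ cos φ₁ , cos δ − sin φ₁ sin φ₂ ) = atan2(0.072958, 0.035442) = 1.118590 rad = 64.090°.
λ₂ = λ₁ + Δλ = 32.972°.
The forward bearing on arrival equals the back-azimuth from the destination plus 180°.
Back-azimuth from P₂ (-82.4°, 33.0°) to P₁ (-52.3°, -31.1°), with Δλ' = λ₁ − λ₂ = -64.1°: atan2( sin Δλ' cos φ₁ , cos φ₂ sin φ₁ − sin φ₂ cos φ₁ cos Δλ' ) = 286.2°.
Final bearing = (286.2° + 180°) mod 360° = 106.2°.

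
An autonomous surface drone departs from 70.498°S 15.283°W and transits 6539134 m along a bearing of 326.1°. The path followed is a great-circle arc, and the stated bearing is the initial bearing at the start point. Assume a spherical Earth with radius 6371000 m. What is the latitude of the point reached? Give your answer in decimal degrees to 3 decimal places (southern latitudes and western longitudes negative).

Central angle δ = d/R = 1.026391 rad.
With φ₁ = -70.498° = -1.230422 rad and θ = 326.1° = 5.691519 rad:
Applying the spherical law of cosines for sides, sin φ₂ = sin φ₁ cos δ + cos φ₁ sin δ cos θ = -0.251164, so φ₂ = -14.546°.
For the longitude increment, Δλ = atan2( sin θ sin δ cos φ₁, cos δ − sin φ₁ sin φ₂ ) = atan2(-0.159280, 0.281155) = -29.532°.
λ₂ = λ₁ + Δλ = -44.815°.

latitude -14.546°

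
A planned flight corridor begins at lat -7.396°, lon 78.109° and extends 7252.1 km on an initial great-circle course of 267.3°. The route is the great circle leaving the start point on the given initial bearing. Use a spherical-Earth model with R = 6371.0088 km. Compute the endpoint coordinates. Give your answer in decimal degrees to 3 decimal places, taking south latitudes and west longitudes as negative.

The arc subtends δ = 7252.1/6371.0088 = 1.138297 rad at the centre.
With φ₁ = -7.396° = -0.129085 rad and θ = 267.3° = 4.665265 rad:
Applying the spherical law of cosines for sides, sin φ₂ = sin φ₁ cos δ + cos φ₁ sin δ cos θ = -0.096368, so φ₂ = -5.530°.
Then Δλ = atan2(-0.899368, 0.406736) = -1.146075 rad, from sin θ sin δ cos φ₁ over cos δ − sin φ₁ sin φ₂.
λ₂ = 78.109° + -65.665° = 12.444°.

latitude -5.530°, longitude 12.444°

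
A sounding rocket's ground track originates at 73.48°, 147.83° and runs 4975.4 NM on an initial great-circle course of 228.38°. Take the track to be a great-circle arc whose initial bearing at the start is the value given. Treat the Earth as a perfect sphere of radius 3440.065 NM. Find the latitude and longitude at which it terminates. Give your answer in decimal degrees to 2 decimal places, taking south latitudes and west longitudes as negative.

δ = 4975.4/3440.065 = 1.446310 rad (82.8675°).
Start latitude φ₁ = 1.282468 rad; initial bearing θ = 3.985983 rad.
Destination latitude: φ₂ = arcsin( sin φ₁ cos δ + cos φ₁ sin δ cos θ ) = arcsin(-0.068360) = -3.92°.
Δλ = atan2( sin θ sin δ cos φ₁ , cos δ − sin φ₁ sin φ₂ ) = atan2(-0.210926, 0.189704) = -0.838320 rad = -48.03°.
λ₂ = 147.83° + -48.03° = 99.80°.

latitude -3.92°, longitude 99.80°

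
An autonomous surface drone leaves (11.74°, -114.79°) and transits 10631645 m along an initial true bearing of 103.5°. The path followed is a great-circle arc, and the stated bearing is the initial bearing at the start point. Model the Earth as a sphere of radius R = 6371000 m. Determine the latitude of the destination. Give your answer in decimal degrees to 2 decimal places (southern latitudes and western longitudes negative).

latitude -14.32°

The arc subtends δ = 10631645/6371000 = 1.668756 rad at the centre.
With φ₁ = 11.74° = 0.204902 rad and θ = 103.5° = 1.806416 rad:
sin φ₂ = sin φ₁ cos δ + cos φ₁ sin δ cos θ = (0.203471)(-0.097803) + (0.979081)(0.995206)(-0.233445) = -0.247366
φ₂ = asin(-0.247366) = -0.249961 rad = -14.32°.
Then Δλ = atan2(0.947465, -0.047471) = 1.620858 rad, from sin θ sin δ cos φ₁ over cos δ − sin φ₁ sin φ₂.
λ₂ = λ₁ + Δλ = -21.92°.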